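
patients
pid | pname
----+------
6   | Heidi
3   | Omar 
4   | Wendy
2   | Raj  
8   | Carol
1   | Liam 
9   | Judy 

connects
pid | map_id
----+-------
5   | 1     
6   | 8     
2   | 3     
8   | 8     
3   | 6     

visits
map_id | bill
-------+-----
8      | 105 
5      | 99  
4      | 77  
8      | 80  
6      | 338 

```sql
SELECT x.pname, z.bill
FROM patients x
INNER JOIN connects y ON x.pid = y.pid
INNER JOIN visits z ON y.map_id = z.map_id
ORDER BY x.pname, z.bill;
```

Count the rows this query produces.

Joins associate left-to-right: patients INNER JOIN connects on pid gives 4 intermediate row(s).
Then INNER JOIN `visits z` on map_id: keep only rows whose y.map_id appears in z.
Result: 5 row(s).

5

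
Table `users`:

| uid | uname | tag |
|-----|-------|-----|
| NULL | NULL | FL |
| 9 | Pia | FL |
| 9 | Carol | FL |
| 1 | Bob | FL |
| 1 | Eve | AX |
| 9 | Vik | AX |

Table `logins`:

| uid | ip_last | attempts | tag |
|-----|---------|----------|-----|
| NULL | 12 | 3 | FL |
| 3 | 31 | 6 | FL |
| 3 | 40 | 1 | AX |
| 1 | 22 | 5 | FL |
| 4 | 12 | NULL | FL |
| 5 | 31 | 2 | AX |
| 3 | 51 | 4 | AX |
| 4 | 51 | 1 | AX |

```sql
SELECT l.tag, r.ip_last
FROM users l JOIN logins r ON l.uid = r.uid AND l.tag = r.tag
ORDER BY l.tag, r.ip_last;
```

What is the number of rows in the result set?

1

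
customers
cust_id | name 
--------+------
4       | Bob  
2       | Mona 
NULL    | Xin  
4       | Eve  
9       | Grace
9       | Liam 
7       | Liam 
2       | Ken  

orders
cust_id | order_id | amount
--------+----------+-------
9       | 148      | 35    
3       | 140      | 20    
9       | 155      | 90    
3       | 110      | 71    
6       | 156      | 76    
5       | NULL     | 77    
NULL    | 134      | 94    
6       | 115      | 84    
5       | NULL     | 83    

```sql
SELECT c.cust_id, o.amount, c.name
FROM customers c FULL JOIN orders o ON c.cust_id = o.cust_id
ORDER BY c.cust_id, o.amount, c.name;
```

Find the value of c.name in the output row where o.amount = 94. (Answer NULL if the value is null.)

FULL OUTER JOIN keeps every row from both sides; unmatched rows get NULL for the other side's columns.
Matching on c.cust_id = o.cust_id. A NULL in a compared column never satisfies the condition.
- cust_id=4: no o row matches, row kept with o columns NULL.
- cust_id=2: no o row matches, row kept with o columns NULL.
- cust_id=NULL: no o row matches, row kept with o columns NULL.
- cust_id=4: no o row matches, row kept with o columns NULL.
- cust_id=9: 2 matching o row(s), so 2 row(s) emitted.
- cust_id=9: 2 matching o row(s), so 2 row(s) emitted.
- cust_id=7: no o row matches, row kept with o columns NULL.
- cust_id=2: no o row matches, row kept with o columns NULL.
- 7 row(s) from o found no c partner → padded with NULL.

NULL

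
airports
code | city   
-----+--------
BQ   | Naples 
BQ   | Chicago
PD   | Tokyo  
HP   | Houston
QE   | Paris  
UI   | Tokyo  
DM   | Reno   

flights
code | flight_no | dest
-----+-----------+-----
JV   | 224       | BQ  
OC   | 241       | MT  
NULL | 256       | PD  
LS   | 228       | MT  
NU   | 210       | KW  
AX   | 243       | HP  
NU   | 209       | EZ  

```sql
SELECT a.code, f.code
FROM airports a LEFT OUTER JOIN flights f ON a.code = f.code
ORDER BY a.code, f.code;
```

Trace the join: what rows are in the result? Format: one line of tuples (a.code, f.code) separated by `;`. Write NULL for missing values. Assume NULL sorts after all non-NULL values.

(BQ, NULL); (BQ, NULL); (DM, NULL); (HP, NULL); (PD, NULL); (QE, NULL); (UI, NULL)

LEFT JOIN keeps every row from `airports`; unmatched rows get NULL for `flights`'s columns.
Matching on a.code = f.code. A NULL in a compared column never satisfies the condition.
Matched pairs: 0; unmatched a rows kept: 7.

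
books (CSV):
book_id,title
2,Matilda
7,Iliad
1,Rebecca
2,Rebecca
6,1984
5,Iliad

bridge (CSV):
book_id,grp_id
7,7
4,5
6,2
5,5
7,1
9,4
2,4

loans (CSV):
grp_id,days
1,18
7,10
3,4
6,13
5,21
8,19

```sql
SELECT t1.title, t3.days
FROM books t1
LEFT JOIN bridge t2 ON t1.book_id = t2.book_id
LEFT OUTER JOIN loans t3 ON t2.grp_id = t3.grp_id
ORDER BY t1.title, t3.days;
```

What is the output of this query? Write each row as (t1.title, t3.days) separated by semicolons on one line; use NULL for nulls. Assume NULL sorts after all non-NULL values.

(1984, NULL); (Iliad, 10); (Iliad, 18); (Iliad, 21); (Matilda, NULL); (Rebecca, NULL); (Rebecca, NULL)

Joins associate left-to-right: books LEFT JOIN bridge on book_id gives 7 intermediate row(s).
Then LEFT JOIN `loans t3` on grp_id: each of those 7 rows is kept; rows whose t2.grp_id has no match in t3 get NULL for t3's columns.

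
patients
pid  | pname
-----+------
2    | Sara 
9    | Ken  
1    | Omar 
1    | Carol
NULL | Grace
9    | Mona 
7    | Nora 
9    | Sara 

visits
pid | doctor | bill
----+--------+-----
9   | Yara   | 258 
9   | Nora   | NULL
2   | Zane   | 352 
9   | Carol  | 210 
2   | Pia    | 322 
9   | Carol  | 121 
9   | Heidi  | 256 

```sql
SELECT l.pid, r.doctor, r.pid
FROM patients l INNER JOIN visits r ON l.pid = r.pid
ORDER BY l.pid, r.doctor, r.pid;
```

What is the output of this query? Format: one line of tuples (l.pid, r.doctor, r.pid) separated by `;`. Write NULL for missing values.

(2, Pia, 2); (2, Zane, 2); (9, Carol, 9); (9, Carol, 9); (9, Carol, 9); (9, Carol, 9); (9, Carol, 9); (9, Carol, 9); (9, Heidi, 9); (9, Heidi, 9); (9, Heidi, 9); (9, Nora, 9); (9, Nora, 9); (9, Nora, 9); (9, Yara, 9); (9, Yara, 9); (9, Yara, 9)

INNER JOIN keeps only pairs where the ON condition holds.
Matching on l.pid = r.pid. A NULL in a compared column never satisfies the condition.
- pid=2: 2 matching r row(s), so 2 row(s) emitted.
- pid=9: 5 matching r row(s), so 5 row(s) emitted.
- pid=1: no matching r row, dropped.
- pid=1: no matching r row, dropped.
- pid=NULL: no matching r row, dropped.
- pid=9: 5 matching r row(s), so 5 row(s) emitted.
- pid=7: no matching r row, dropped.
- pid=9: 5 matching r row(s), so 5 row(s) emitted.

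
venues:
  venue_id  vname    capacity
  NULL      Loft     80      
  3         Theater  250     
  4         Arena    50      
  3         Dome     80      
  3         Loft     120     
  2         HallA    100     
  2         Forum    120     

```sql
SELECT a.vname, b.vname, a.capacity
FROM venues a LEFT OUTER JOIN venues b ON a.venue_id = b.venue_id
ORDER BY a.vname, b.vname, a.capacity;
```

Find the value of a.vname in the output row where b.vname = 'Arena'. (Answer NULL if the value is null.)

Arena

LEFT JOIN keeps every row from `venues a`; unmatched rows get NULL for `venues b`'s columns.
Matching on a.venue_id = b.venue_id. A NULL in a compared column never satisfies the condition.
Matched pairs: 14; unmatched a rows kept: 1.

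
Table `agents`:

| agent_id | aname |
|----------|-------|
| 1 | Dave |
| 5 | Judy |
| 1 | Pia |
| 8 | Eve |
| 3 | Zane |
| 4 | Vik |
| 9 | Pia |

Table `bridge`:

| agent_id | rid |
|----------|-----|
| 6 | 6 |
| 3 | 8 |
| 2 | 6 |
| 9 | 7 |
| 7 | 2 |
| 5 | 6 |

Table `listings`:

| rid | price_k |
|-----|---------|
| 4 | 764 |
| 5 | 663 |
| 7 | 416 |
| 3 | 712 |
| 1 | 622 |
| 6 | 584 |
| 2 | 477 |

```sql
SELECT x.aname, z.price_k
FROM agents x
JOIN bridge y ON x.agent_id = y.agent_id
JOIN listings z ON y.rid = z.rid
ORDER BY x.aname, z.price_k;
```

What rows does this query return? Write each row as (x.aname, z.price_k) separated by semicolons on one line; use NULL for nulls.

Step 1 — x INNER JOIN y on agent_id → 3 row(s).
Then INNER JOIN `listings z` on rid: keep only rows whose y.rid appears in z.

(Judy, 584); (Pia, 416)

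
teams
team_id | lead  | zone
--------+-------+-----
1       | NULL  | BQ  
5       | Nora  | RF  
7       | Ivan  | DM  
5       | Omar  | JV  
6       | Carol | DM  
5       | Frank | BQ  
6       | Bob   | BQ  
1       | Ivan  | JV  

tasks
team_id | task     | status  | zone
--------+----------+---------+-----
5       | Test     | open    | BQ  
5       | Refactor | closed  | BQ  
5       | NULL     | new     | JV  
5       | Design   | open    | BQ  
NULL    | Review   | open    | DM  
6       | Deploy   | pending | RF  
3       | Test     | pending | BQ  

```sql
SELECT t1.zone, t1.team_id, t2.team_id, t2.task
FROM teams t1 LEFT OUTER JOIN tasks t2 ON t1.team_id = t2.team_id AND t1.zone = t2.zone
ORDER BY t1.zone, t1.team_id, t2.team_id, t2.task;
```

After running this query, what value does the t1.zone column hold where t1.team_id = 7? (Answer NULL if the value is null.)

LEFT JOIN keeps every row from `teams`; unmatched rows get NULL for `tasks`'s columns.
Matching on t1.team_id = t2.team_id AND t1.zone = t2.zone. A NULL in a compared column never satisfies the condition.
Matched pairs: 4; unmatched t1 rows kept: 6.

DM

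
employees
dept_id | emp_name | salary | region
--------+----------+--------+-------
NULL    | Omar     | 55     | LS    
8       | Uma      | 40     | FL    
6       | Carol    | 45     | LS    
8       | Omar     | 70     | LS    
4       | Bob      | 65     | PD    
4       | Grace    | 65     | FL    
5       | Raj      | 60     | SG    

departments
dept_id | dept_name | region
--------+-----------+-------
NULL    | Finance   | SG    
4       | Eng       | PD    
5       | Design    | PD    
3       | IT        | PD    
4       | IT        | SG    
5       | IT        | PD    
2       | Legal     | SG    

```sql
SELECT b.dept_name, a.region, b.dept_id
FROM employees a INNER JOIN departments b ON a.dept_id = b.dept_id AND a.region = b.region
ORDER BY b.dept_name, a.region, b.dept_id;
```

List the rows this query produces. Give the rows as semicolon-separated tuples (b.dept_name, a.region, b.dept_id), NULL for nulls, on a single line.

(Eng, PD, 4)

INNER JOIN keeps only pairs where the ON condition holds.
Matching on a.dept_id = b.dept_id AND a.region = b.region. A NULL in a compared column never satisfies the condition.
- dept_id=NULL, region=LS: no matching b row, dropped.
- dept_id=8, region=FL: no matching b row, dropped.
- dept_id=6, region=LS: no matching b row, dropped.
- dept_id=8, region=LS: no matching b row, dropped.
- dept_id=4, region=PD: 1 matching b row(s), so 1 row(s) emitted.
- dept_id=4, region=FL: no matching b row, dropped.
- dept_id=5, region=SG: no matching b row, dropped.
After projecting and ordering:
b.dept_name | a.region | b.dept_id
Eng | PD | 4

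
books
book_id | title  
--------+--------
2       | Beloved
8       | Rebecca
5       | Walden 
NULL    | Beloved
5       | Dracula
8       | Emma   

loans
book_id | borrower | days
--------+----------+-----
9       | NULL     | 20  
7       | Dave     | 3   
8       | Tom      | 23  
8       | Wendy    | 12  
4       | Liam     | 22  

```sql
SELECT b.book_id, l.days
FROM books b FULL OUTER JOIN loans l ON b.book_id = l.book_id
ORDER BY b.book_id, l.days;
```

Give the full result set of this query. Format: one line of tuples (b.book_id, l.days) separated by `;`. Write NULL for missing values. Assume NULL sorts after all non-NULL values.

(2, NULL); (5, NULL); (5, NULL); (8, 12); (8, 12); (8, 23); (8, 23); (NULL, 3); (NULL, 20); (NULL, 22); (NULL, NULL)

FULL OUTER JOIN keeps every row from both sides; unmatched rows get NULL for the other side's columns.
Matching on b.book_id = l.book_id. A NULL in a compared column never satisfies the condition.
- b (book_id=2) has no partner → padded with NULL.
- b (book_id=8) pairs with 2 row(s) of l.
- b (book_id=5) has no partner → padded with NULL.
- b (book_id=NULL) has no partner → padded with NULL.
- b (book_id=5) has no partner → padded with NULL.
- b (book_id=8) pairs with 2 row(s) of l.
- 3 l row(s) had no b match → kept, b columns NULL.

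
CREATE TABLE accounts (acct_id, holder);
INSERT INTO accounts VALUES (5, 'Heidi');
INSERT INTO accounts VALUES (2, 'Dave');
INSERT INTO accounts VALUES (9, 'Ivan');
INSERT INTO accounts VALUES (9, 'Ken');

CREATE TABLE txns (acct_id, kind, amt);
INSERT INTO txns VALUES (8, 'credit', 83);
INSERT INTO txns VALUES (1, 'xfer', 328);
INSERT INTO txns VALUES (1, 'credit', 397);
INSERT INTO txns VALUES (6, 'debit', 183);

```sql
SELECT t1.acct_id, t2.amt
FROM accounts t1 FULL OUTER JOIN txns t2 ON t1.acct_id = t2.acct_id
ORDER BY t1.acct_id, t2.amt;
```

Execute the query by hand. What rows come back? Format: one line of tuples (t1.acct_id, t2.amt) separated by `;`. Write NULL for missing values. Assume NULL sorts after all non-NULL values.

(2, NULL); (5, NULL); (9, NULL); (9, NULL); (NULL, 83); (NULL, 183); (NULL, 328); (NULL, 397)

FULL OUTER JOIN keeps every row from both sides; unmatched rows get NULL for the other side's columns.
Matching on t1.acct_id = t2.acct_id.
- t1[0] acct_id=5 → no match; kept with NULLs on the t2 side.
- t1[1] acct_id=2 → no match; kept with NULLs on the t2 side.
- t1[2] acct_id=9 → no match; kept with NULLs on the t2 side.
- t1[3] acct_id=9 → no match; kept with NULLs on the t2 side.
- 4 row(s) from t2 found no t1 partner → padded with NULL.
After projecting and ordering:
t1.acct_id | t2.amt
2 | NULL
5 | NULL
9 | NULL
9 | NULL
NULL | 83
NULL | 183
NULL | 328
NULL | 397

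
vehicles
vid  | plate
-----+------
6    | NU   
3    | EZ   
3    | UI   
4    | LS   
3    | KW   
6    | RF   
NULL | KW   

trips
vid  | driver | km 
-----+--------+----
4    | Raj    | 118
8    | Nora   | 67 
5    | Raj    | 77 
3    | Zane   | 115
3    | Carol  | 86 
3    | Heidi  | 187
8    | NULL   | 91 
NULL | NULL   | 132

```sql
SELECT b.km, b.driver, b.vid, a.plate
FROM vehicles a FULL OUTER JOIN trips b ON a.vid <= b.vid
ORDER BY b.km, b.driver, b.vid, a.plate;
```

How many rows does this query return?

31

FULL OUTER JOIN keeps every row from both sides; unmatched rows get NULL for the other side's columns.
Matching on a.vid <= b.vid. A NULL in a compared column never satisfies the condition.
Matched pairs: 29; unmatched a rows kept: 1; unmatched b rows kept: 1.
Total: 29 matched + 2 padded = 31 rows.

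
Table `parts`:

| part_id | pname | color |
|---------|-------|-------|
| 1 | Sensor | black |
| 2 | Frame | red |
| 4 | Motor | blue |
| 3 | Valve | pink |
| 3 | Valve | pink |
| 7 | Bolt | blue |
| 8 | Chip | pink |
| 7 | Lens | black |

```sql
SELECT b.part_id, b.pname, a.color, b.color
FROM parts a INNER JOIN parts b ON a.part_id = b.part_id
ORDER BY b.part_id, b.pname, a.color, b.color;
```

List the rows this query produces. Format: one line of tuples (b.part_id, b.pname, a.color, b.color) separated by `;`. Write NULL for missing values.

(1, Sensor, black, black); (2, Frame, red, red); (3, Valve, pink, pink); (3, Valve, pink, pink); (3, Valve, pink, pink); (3, Valve, pink, pink); (4, Motor, blue, blue); (7, Bolt, black, blue); (7, Bolt, blue, blue); (7, Lens, black, black); (7, Lens, blue, black); (8, Chip, pink, pink)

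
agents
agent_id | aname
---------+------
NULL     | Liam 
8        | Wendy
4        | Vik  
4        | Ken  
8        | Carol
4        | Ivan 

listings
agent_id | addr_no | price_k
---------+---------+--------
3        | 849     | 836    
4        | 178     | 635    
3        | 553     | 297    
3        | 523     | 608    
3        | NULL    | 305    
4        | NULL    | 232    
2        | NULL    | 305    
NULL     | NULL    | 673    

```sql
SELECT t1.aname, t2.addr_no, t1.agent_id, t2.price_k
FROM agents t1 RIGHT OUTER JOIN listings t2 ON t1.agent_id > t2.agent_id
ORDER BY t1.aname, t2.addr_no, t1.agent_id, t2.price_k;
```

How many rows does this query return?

30

RIGHT JOIN keeps every row from `listings`; unmatched rows get NULL for `agents`'s columns.
Matching on t1.agent_id > t2.agent_id. A NULL in a compared column never satisfies the condition.
- t1[0] agent_id=NULL → no match.
- t1[1] agent_id=8 → 7 match(es) in t2 → 7 row(s).
- t1[2] agent_id=4 → 5 match(es) in t2 → 5 row(s).
- t1[3] agent_id=4 → 5 match(es) in t2 → 5 row(s).
- t1[4] agent_id=8 → 7 match(es) in t2 → 7 row(s).
- t1[5] agent_id=4 → 5 match(es) in t2 → 5 row(s).
- plus 1 unmatched t2 row(s), each kept with NULL t1 columns.
Total: 29 matched + 1 padded = 30 rows.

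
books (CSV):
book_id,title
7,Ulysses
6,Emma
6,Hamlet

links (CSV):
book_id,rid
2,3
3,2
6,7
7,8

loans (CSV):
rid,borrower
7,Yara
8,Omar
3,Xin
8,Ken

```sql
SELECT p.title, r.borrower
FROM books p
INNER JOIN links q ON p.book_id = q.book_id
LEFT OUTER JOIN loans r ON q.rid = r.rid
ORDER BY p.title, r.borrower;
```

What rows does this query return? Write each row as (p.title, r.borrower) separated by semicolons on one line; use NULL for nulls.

(Emma, Yara); (Hamlet, Yara); (Ulysses, Ken); (Ulysses, Omar)

Evaluate left to right. First `books p INNER JOIN links q` on book_id: 3 row(s).
Then LEFT JOIN `loans r` on rid: each of those 3 rows is kept; rows whose q.rid has no match in r get NULL for r's columns.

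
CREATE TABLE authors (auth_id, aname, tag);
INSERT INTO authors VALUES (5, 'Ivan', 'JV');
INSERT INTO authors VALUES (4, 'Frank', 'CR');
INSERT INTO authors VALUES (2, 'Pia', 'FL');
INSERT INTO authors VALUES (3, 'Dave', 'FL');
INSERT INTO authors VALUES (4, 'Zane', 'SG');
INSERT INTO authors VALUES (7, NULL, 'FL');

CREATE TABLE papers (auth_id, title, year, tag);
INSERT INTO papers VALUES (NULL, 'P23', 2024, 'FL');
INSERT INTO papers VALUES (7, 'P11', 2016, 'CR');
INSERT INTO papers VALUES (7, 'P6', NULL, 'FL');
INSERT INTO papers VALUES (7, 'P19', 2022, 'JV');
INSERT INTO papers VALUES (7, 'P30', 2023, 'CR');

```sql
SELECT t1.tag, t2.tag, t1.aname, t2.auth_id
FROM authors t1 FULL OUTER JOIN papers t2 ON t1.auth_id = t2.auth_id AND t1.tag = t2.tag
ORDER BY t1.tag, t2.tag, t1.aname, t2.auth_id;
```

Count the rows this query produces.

FULL OUTER JOIN keeps every row from both sides; unmatched rows get NULL for the other side's columns.
Matching on t1.auth_id = t2.auth_id AND t1.tag = t2.tag. A NULL in a compared column never satisfies the condition.
- t1 (auth_id=5, tag=JV) has no partner → padded with NULL.
- t1 (auth_id=4, tag=CR) has no partner → padded with NULL.
- t1 (auth_id=2, tag=FL) has no partner → padded with NULL.
- t1 (auth_id=3, tag=FL) has no partner → padded with NULL.
- t1 (auth_id=4, tag=SG) has no partner → padded with NULL.
- t1 (auth_id=7, tag=FL) pairs with 1 row(s) of t2.
- 4 row(s) from t2 found no t1 partner → padded with NULL.
Total: 1 matched + 9 padded = 10 rows.

10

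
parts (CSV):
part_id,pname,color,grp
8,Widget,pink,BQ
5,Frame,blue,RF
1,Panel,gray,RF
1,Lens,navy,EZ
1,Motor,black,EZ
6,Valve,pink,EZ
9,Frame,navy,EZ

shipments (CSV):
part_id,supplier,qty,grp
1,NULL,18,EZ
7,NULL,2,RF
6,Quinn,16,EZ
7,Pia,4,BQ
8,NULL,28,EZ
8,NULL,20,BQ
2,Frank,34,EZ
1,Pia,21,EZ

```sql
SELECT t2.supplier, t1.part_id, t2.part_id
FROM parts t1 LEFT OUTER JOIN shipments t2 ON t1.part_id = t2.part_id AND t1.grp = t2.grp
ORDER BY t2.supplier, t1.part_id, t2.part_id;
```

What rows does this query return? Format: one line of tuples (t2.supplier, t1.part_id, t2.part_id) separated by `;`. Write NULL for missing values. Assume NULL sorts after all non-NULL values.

(Pia, 1, 1); (Pia, 1, 1); (Quinn, 6, 6); (NULL, 1, 1); (NULL, 1, 1); (NULL, 1, NULL); (NULL, 5, NULL); (NULL, 8, 8); (NULL, 9, NULL)

LEFT JOIN keeps every row from `parts`; unmatched rows get NULL for `shipments`'s columns.
Matching on t1.part_id = t2.part_id AND t1.grp = t2.grp.
Matched pairs: 6; unmatched t1 rows kept: 3.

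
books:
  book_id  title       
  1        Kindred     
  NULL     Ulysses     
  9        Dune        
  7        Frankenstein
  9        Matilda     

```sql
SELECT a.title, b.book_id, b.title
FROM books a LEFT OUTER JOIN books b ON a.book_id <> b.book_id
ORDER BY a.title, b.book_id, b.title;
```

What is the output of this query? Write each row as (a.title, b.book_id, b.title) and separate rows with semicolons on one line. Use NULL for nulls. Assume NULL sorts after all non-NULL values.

(Dune, 1, Kindred); (Dune, 7, Frankenstein); (Frankenstein, 1, Kindred); (Frankenstein, 9, Dune); (Frankenstein, 9, Matilda); (Kindred, 7, Frankenstein); (Kindred, 9, Dune); (Kindred, 9, Matilda); (Matilda, 1, Kindred); (Matilda, 7, Frankenstein); (Ulysses, NULL, NULL)

LEFT JOIN keeps every row from `books a`; unmatched rows get NULL for `books b`'s columns.
Matching on a.book_id <> b.book_id. A NULL in a compared column never satisfies the condition.
- a[0] book_id=1 → 3 match(es) in b → 3 row(s).
- a[1] book_id=NULL → no match; kept with NULLs on the b side.
- a[2] book_id=9 → 2 match(es) in b → 2 row(s).
- a[3] book_id=7 → 3 match(es) in b → 3 row(s).
- a[4] book_id=9 → 2 match(es) in b → 2 row(s).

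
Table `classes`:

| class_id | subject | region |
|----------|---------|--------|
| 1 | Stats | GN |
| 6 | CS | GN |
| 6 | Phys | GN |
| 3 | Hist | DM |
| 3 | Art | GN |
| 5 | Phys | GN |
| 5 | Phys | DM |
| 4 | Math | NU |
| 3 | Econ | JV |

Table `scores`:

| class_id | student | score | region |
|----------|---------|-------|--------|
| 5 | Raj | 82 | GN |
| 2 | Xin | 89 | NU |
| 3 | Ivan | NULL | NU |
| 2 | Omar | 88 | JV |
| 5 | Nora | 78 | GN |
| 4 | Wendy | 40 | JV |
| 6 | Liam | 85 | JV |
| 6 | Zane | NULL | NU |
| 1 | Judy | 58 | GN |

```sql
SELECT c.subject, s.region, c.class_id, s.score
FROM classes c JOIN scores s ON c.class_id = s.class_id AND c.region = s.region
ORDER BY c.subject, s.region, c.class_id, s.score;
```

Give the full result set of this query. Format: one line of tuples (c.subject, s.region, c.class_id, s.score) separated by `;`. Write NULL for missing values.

INNER JOIN keeps only pairs where the ON condition holds.
Matching on c.class_id = s.class_id AND c.region = s.region.
Matched pairs: 3.

(Phys, GN, 5, 78); (Phys, GN, 5, 82); (Stats, GN, 1, 58)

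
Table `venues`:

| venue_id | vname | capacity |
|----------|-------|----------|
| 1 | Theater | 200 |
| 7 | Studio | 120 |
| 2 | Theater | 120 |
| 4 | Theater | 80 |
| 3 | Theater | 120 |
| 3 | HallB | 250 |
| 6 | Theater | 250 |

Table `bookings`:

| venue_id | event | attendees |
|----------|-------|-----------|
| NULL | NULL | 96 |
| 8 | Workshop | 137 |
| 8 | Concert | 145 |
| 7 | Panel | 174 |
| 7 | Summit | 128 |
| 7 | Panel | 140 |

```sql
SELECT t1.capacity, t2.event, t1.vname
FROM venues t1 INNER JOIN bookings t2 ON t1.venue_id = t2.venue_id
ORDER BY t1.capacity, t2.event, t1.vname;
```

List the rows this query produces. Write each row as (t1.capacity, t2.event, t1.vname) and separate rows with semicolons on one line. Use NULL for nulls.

(120, Panel, Studio); (120, Panel, Studio); (120, Summit, Studio)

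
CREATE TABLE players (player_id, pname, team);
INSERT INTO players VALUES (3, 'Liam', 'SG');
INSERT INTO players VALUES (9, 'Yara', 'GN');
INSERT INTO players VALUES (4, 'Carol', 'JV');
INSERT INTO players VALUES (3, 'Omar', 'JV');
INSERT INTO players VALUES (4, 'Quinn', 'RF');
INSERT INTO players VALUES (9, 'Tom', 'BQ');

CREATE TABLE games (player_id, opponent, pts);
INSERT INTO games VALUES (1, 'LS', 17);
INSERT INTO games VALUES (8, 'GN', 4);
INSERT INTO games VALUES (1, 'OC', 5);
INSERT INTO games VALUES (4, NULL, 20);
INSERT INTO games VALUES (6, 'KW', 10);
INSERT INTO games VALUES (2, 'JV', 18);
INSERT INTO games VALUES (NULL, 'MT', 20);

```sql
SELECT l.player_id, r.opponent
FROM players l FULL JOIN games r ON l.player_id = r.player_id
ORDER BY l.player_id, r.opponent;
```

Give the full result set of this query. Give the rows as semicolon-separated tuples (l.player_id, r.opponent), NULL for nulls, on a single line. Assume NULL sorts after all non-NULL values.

FULL OUTER JOIN keeps every row from both sides; unmatched rows get NULL for the other side's columns.
Matching on l.player_id = r.player_id. A NULL in a compared column never satisfies the condition.
- l row (player_id=3): no match → kept, r columns NULL.
- l row (player_id=9): no match → kept, r columns NULL.
- l row (player_id=4): matches 1 r row(s) → 1 output row(s).
- l row (player_id=3): no match → kept, r columns NULL.
- l row (player_id=4): matches 1 r row(s) → 1 output row(s).
- l row (player_id=9): no match → kept, r columns NULL.
- plus 6 unmatched r row(s), each kept with NULL l columns.

(3, NULL); (3, NULL); (4, NULL); (4, NULL); (9, NULL); (9, NULL); (NULL, GN); (NULL, JV); (NULL, KW); (NULL, LS); (NULL, MT); (NULL, OC)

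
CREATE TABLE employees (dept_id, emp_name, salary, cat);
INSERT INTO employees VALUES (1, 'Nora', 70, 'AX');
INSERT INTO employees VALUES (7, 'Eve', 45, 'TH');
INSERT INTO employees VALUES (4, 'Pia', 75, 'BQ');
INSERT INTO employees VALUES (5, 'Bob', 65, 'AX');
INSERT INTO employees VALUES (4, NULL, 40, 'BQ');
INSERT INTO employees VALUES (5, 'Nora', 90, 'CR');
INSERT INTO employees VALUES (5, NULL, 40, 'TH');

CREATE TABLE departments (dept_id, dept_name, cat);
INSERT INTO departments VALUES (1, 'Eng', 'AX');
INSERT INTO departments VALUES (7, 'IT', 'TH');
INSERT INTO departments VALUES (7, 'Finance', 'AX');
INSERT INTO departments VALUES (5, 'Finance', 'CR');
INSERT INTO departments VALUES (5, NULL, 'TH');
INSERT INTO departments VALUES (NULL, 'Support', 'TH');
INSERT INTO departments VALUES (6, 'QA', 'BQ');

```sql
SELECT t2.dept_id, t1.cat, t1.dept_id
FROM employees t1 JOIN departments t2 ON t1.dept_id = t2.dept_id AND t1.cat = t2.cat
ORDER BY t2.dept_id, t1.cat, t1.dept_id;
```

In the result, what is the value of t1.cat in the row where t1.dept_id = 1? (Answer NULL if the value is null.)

INNER JOIN keeps only pairs where the ON condition holds.
Matching on t1.dept_id = t2.dept_id AND t1.cat = t2.cat. A NULL in a compared column never satisfies the condition.
Matched pairs: 4.

AX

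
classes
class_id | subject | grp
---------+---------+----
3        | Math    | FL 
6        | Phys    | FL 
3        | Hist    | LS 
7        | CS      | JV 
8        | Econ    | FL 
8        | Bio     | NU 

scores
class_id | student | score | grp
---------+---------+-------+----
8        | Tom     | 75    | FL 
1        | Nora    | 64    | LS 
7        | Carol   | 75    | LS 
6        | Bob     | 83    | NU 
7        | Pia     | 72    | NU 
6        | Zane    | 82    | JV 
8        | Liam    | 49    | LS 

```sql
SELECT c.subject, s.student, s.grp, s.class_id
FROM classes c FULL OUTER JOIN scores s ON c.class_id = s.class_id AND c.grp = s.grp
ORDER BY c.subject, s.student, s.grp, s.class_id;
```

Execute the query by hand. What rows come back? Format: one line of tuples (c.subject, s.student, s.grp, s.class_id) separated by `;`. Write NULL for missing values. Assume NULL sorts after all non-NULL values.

FULL OUTER JOIN keeps every row from both sides; unmatched rows get NULL for the other side's columns.
Matching on c.class_id = s.class_id AND c.grp = s.grp.
- c row (class_id=3, grp=FL): no match → kept, s columns NULL.
- c row (class_id=6, grp=FL): no match → kept, s columns NULL.
- c row (class_id=3, grp=LS): no match → kept, s columns NULL.
- c row (class_id=7, grp=JV): no match → kept, s columns NULL.
- c row (class_id=8, grp=FL): matches 1 s row(s) → 1 output row(s).
- c row (class_id=8, grp=NU): no match → kept, s columns NULL.
- plus 6 unmatched s row(s), each kept with NULL c columns.

(Bio, NULL, NULL, NULL); (CS, NULL, NULL, NULL); (Econ, Tom, FL, 8); (Hist, NULL, NULL, NULL); (Math, NULL, NULL, NULL); (Phys, NULL, NULL, NULL); (NULL, Bob, NU, 6); (NULL, Carol, LS, 7); (NULL, Liam, LS, 8); (NULL, Nora, LS, 1); (NULL, Pia, NU, 7); (NULL, Zane, JV, 6)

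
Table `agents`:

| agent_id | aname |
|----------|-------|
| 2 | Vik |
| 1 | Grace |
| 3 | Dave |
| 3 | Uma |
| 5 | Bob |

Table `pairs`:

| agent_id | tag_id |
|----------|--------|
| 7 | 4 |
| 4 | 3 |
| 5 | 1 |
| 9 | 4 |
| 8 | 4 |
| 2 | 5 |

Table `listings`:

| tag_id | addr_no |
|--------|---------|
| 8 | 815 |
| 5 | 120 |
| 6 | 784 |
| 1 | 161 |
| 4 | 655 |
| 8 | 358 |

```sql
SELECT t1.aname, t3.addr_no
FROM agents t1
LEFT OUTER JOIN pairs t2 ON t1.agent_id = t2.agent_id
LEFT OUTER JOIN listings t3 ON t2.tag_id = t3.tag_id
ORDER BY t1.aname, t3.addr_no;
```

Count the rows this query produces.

Joins associate left-to-right: agents LEFT JOIN pairs on agent_id gives 5 intermediate row(s).
Then LEFT JOIN `listings t3` on tag_id: each of those 5 rows is kept; rows whose t2.tag_id has no match in t3 get NULL for t3's columns.
Result: 5 row(s).

5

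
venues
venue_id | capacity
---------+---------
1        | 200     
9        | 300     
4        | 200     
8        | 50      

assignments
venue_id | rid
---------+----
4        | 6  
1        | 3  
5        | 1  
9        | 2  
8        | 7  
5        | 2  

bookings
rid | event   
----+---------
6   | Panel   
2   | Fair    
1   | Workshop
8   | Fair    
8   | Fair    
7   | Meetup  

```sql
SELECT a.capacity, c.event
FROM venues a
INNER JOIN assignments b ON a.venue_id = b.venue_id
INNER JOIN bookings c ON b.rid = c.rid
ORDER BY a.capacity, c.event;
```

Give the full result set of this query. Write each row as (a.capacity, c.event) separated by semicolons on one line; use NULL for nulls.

Step 1 — a INNER JOIN b on venue_id → 4 row(s).
Then INNER JOIN `bookings c` on rid: keep only rows whose b.rid appears in c.

(50, Meetup); (200, Panel); (300, Fair)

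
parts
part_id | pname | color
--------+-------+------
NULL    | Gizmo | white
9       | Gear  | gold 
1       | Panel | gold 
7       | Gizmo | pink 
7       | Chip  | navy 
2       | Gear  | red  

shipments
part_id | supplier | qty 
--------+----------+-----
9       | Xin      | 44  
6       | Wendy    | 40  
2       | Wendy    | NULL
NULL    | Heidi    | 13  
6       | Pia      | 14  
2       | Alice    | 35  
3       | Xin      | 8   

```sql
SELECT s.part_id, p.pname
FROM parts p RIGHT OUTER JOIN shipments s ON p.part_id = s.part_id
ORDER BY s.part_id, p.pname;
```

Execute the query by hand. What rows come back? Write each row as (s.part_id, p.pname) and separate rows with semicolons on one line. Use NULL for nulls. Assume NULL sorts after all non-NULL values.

(2, Gear); (2, Gear); (3, NULL); (6, NULL); (6, NULL); (9, Gear); (NULL, NULL)

RIGHT JOIN keeps every row from `shipments`; unmatched rows get NULL for `parts`'s columns.
Matching on p.part_id = s.part_id. A NULL in a compared column never satisfies the condition.
- p row (part_id=NULL): no match.
- p row (part_id=9): matches 1 s row(s) → 1 output row(s).
- p row (part_id=1): no match.
- p row (part_id=7): no match.
- p row (part_id=7): no match.
- p row (part_id=2): matches 2 s row(s) → 2 output row(s).
- plus 4 unmatched s row(s), each kept with NULL p columns.
After projecting and ordering:
s.part_id | p.pname
2 | Gear
2 | Gear
3 | NULL
6 | NULL
6 | NULL
9 | Gear
NULL | NULL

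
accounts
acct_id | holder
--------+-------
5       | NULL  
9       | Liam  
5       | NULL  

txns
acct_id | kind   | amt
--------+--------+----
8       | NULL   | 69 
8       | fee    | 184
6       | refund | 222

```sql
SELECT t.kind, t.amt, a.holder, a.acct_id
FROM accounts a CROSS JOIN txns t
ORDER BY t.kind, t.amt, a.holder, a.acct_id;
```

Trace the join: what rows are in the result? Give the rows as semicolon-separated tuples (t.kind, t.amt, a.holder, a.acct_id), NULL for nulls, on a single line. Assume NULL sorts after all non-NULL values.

(fee, 184, Liam, 9); (fee, 184, NULL, 5); (fee, 184, NULL, 5); (refund, 222, Liam, 9); (refund, 222, NULL, 5); (refund, 222, NULL, 5); (NULL, 69, Liam, 9); (NULL, 69, NULL, 5); (NULL, 69, NULL, 5)

CROSS JOIN pairs every row of `accounts` with every row of `txns`: 3 × 3 = 9 rows.
After projecting and ordering:
t.kind | t.amt | a.holder | a.acct_id
fee | 184 | Liam | 9
fee | 184 | NULL | 5
fee | 184 | NULL | 5
refund | 222 | Liam | 9
refund | 222 | NULL | 5
refund | 222 | NULL | 5
NULL | 69 | Liam | 9
NULL | 69 | NULL | 5
NULL | 69 | NULL | 5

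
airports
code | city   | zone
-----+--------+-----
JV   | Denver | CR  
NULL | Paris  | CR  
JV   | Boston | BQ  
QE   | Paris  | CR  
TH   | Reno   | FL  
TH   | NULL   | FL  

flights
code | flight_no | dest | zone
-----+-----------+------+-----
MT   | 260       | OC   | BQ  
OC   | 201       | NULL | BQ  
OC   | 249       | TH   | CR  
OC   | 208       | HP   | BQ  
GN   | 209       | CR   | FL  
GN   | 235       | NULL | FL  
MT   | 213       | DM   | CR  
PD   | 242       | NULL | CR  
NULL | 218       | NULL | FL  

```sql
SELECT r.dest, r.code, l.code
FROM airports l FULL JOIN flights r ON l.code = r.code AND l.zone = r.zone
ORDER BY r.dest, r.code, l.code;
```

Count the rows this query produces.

FULL OUTER JOIN keeps every row from both sides; unmatched rows get NULL for the other side's columns.
Matching on l.code = r.code AND l.zone = r.zone. A NULL in a compared column never satisfies the condition.
- l row (code=JV, zone=CR): no match → kept, r columns NULL.
- l row (code=NULL, zone=CR): no match → kept, r columns NULL.
- l row (code=JV, zone=BQ): no match → kept, r columns NULL.
- l row (code=QE, zone=CR): no match → kept, r columns NULL.
- l row (code=TH, zone=FL): no match → kept, r columns NULL.
- l row (code=TH, zone=FL): no match → kept, r columns NULL.
- plus 9 unmatched r row(s), each kept with NULL l columns.
Total: 0 matched + 15 padded = 15 rows.

15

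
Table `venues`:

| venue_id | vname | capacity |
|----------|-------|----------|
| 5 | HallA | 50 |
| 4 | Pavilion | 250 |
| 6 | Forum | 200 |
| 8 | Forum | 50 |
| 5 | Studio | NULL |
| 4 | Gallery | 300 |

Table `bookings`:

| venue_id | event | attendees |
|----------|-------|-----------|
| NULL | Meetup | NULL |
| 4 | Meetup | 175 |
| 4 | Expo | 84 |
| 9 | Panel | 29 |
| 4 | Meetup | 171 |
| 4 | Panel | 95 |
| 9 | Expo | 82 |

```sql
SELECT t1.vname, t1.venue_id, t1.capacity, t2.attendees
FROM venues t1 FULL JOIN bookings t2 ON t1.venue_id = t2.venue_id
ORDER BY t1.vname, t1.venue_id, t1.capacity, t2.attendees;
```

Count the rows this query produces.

FULL OUTER JOIN keeps every row from both sides; unmatched rows get NULL for the other side's columns.
Matching on t1.venue_id = t2.venue_id. A NULL in a compared column never satisfies the condition.
Matched pairs: 8; unmatched t1 rows kept: 4; unmatched t2 rows kept: 3.
Total: 8 matched + 7 padded = 15 rows.

15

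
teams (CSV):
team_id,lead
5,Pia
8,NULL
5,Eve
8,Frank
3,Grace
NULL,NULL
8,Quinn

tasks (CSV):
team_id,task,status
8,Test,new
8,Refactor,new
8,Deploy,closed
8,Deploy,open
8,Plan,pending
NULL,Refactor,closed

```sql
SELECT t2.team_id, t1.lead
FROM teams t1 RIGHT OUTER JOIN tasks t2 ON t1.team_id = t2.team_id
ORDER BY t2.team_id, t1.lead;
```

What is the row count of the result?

RIGHT JOIN keeps every row from `tasks`; unmatched rows get NULL for `teams`'s columns.
Matching on t1.team_id = t2.team_id. A NULL in a compared column never satisfies the condition.
- t1 (team_id=5) has no partner in t2.
- t1 (team_id=8) pairs with 5 row(s) of t2.
- t1 (team_id=5) has no partner in t2.
- t1 (team_id=8) pairs with 5 row(s) of t2.
- t1 (team_id=3) has no partner in t2.
- t1 (team_id=NULL) has no partner in t2.
- t1 (team_id=8) pairs with 5 row(s) of t2.
- 1 row(s) from t2 found no t1 partner → padded with NULL.
Total: 15 matched + 1 padded = 16 rows.

16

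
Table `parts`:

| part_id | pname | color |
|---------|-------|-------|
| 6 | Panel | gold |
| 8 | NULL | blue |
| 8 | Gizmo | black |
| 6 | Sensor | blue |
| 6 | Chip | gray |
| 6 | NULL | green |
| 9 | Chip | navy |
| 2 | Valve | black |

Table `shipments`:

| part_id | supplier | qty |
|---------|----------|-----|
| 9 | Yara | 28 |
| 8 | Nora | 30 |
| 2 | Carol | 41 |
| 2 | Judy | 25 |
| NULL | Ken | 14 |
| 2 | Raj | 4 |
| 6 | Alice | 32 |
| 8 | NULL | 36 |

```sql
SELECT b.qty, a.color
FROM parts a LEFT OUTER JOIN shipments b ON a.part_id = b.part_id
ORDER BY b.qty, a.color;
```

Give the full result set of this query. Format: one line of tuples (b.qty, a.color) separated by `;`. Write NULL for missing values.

LEFT JOIN keeps every row from `parts`; unmatched rows get NULL for `shipments`'s columns.
Matching on a.part_id = b.part_id. A NULL in a compared column never satisfies the condition.
Matched pairs: 12; unmatched a rows kept: 0.

(4, black); (25, black); (28, navy); (30, black); (30, blue); (32, blue); (32, gold); (32, gray); (32, green); (36, black); (36, blue); (41, black)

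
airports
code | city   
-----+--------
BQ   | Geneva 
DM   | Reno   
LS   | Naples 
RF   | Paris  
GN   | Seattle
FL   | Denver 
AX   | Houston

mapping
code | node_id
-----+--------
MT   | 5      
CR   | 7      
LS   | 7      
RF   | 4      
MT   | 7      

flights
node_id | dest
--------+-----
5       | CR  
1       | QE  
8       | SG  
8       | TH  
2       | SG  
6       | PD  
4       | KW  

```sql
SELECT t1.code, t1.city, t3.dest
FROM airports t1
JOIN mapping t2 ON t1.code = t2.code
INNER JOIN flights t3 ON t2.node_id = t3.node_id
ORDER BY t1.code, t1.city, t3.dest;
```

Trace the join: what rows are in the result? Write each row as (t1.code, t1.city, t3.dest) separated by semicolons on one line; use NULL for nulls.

(RF, Paris, KW)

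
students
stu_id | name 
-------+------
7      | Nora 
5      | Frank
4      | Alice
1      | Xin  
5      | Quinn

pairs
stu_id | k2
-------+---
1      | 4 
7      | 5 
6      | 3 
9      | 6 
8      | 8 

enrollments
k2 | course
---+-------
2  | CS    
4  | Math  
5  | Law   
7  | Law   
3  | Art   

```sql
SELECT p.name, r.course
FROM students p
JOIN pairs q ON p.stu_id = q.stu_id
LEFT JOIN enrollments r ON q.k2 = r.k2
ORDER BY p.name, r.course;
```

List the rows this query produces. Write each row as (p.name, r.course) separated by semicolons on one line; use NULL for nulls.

(Nora, Law); (Xin, Math)

Step 1 — p INNER JOIN q on stu_id → 2 row(s).
Then LEFT JOIN `enrollments r` on k2: each of those 2 rows is kept; rows whose q.k2 has no match in r get NULL for r's columns.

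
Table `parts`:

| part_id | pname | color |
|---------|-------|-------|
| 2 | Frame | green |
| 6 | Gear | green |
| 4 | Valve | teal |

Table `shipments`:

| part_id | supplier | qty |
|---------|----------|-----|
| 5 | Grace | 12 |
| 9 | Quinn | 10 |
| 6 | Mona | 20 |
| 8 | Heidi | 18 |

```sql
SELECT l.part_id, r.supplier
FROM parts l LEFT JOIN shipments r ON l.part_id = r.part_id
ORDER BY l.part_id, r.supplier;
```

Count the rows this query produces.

LEFT JOIN keeps every row from `parts`; unmatched rows get NULL for `shipments`'s columns.
Matching on l.part_id = r.part_id.
- l row (part_id=2): no match → kept, r columns NULL.
- l row (part_id=6): matches 1 r row(s) → 1 output row(s).
- l row (part_id=4): no match → kept, r columns NULL.
Total: 1 matched + 2 padded = 3 rows.

3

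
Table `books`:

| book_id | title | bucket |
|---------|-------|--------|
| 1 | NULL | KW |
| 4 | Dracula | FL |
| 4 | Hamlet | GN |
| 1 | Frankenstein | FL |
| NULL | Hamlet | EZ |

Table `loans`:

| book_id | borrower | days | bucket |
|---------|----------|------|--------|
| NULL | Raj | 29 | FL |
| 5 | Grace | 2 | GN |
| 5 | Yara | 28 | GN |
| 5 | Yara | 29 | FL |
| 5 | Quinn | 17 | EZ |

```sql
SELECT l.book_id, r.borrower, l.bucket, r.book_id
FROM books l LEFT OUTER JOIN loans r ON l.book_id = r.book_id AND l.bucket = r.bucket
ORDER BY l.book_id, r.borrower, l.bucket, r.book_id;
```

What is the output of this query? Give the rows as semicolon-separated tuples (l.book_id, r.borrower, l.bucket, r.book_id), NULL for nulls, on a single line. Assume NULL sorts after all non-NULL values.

(1, NULL, FL, NULL); (1, NULL, KW, NULL); (4, NULL, FL, NULL); (4, NULL, GN, NULL); (NULL, NULL, EZ, NULL)

LEFT JOIN keeps every row from `books`; unmatched rows get NULL for `loans`'s columns.
Matching on l.book_id = r.book_id AND l.bucket = r.bucket. A NULL in a compared column never satisfies the condition.
- book_id=1, bucket=KW: no r row matches, row kept with r columns NULL.
- book_id=4, bucket=FL: no r row matches, row kept with r columns NULL.
- book_id=4, bucket=GN: no r row matches, row kept with r columns NULL.
- book_id=1, bucket=FL: no r row matches, row kept with r columns NULL.
- book_id=NULL, bucket=EZ: no r row matches, row kept with r columns NULL.
After projecting and ordering:
l.book_id | r.borrower | l.bucket | r.book_id
1 | NULL | FL | NULL
1 | NULL | KW | NULL
4 | NULL | FL | NULL
4 | NULL | GN | NULL
NULL | NULL | EZ | NULL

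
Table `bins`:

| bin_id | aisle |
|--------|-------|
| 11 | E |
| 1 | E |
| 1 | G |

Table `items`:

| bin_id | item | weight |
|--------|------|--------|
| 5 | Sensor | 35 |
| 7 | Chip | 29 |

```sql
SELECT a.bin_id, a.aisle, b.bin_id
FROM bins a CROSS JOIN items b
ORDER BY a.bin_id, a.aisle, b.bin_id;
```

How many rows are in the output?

6

CROSS JOIN pairs every row of `bins` with every row of `items`: 3 × 2 = 6 rows.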